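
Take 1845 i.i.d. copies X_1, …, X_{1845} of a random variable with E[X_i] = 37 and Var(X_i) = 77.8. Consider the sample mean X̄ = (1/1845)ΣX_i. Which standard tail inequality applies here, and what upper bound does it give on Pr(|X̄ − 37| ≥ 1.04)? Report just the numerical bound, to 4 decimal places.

0.0390

With mean and variance of each term known, Chebyshev's inequality bounds the deviation of the sum (or sample mean).
Var(X̄) = Var(X_i)/n = 77.8/1845 = 0.042168.
Chebyshev: Pr(|X̄ − 37| ≥ 1.04) ≤ Var(X̄)/(1.04)² = 77.8/(1845·1.04²) = 0.0390.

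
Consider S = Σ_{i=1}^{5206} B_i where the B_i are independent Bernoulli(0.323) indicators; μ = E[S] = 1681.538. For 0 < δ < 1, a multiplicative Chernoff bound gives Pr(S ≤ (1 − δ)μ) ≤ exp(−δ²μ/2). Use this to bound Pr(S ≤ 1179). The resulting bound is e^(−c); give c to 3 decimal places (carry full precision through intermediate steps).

75.093

Write 1179 = (1 − δ)μ, so δ = 1 − 1179/1681.538 = 0.2988562…
Then the exponent is δ²μ/2 = (μ − 1179)²/(2μ) = 75.093290.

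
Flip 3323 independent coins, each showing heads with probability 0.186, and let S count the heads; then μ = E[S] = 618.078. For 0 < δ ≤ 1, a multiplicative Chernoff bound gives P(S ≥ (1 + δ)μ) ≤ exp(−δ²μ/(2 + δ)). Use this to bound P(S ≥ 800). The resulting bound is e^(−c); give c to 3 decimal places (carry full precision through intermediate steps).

23.338

Write 800 = (1 + δ)μ, so δ = 800/618.078 − 1 = 0.294335…
Then the exponent is δ²μ/(2 + δ) = (800 − μ)² / (μ·(2 + δ)) = 23.338359.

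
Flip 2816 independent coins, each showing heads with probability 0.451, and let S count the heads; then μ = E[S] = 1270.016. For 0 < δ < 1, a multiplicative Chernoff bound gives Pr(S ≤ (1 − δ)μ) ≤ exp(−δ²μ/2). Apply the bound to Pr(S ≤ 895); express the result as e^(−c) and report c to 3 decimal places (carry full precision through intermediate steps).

Write 895 = (1 − δ)μ, so δ = 1 − 895/1270.016 = 0.2952845…
Then the exponent is δ²μ/2 = (μ − 895)²/(2μ) = 55.368200.

55.368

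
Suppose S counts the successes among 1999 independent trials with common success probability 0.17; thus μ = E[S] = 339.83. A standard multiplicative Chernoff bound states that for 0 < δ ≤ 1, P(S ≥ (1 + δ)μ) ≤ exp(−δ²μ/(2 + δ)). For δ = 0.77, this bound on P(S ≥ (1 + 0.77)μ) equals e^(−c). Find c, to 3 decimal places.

c = δ²μ/(2 + δ) = 0.77²·339.83/(2 + 0.77) = 72.7383.

72.738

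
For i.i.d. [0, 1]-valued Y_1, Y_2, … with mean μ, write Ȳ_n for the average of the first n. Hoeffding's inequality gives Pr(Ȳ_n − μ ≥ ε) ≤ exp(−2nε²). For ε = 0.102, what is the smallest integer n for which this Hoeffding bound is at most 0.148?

92

Require exp(−2nε²) ≤ 0.148, i.e. 2nε² ≥ ln(1/0.148) = 1.910543.
So n ≥ 1.910543 / (2·0.102²) = 91.818.
The smallest integer n is 92.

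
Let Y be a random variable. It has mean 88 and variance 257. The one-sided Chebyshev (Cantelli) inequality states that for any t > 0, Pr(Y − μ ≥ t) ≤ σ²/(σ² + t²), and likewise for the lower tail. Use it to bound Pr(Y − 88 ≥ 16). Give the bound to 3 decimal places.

0.501

Here σ² = 257 and t = 16, so σ² + t² = 513.
Cantelli's bound: 257/513 = 0.5010.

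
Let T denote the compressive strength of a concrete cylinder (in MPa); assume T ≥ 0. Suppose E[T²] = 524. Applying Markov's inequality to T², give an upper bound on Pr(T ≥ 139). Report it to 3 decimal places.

Since T ≥ 0, the event {T ≥ 139} is the same as {T² ≥ 19321}.
Markov's inequality applied to T² gives Pr(T² ≥ 19321) ≤ E[T²]/19321 = 524/19321 = 0.0271.

0.027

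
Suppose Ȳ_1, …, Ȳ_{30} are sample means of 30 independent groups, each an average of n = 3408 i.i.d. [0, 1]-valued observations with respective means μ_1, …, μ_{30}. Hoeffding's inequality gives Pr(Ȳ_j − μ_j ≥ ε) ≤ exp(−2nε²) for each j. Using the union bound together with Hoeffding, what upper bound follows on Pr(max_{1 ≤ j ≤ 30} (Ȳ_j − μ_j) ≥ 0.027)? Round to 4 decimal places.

Per-experiment Hoeffding bound: exp(−2·3408·0.027²) = exp(−4.96886) = 0.006951.
Union bound over 30 events: 30·0.006951 = 0.20853.

0.2085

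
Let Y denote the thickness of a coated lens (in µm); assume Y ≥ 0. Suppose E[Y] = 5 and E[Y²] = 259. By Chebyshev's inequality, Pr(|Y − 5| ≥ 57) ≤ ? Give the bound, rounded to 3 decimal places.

Var(Y) = E[Y²] − (E[Y])² = 259 − 25 = 234.
Chebyshev's inequality: Pr(|Y − μ| ≥ t) ≤ Var(Y)/t² = 234/3249 = 0.0720.

0.072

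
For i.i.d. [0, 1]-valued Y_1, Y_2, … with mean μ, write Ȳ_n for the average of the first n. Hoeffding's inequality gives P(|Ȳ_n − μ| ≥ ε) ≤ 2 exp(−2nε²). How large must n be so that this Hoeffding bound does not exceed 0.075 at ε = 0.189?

Require 2·exp(−2nε²) ≤ 0.075, i.e. 2nε² ≥ ln(2/0.075) = 3.283414.
So n ≥ 3.283414 / (2·0.189²) = 45.959.
The smallest integer n is 46.

46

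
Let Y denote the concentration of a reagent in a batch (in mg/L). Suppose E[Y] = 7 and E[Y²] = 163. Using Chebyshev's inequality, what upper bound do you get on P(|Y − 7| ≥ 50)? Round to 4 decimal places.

0.0456

Var(Y) = E[Y²] − (E[Y])² = 163 − 49 = 114.
Chebyshev's inequality: P(|Y − μ| ≥ t) ≤ Var(Y)/t² = 114/2500 = 0.0456.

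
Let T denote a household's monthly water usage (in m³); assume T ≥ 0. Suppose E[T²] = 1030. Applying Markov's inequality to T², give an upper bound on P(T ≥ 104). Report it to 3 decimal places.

0.095

Since T ≥ 0, the event {T ≥ 104} is the same as {T² ≥ 10816}.
Markov's inequality applied to T² gives P(T² ≥ 10816) ≤ E[T²]/10816 = 1030/10816 = 0.0952.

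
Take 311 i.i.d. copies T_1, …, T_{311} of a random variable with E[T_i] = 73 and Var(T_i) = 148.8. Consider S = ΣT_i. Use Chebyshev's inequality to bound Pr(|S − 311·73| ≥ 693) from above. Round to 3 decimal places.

0.096

Var(S) = n·Var(T_i) = 311·148.8 = 46276.8.
Chebyshev: Pr(|S − 311·73| ≥ 693) ≤ Var(S)/693² = 46276.8/480249 = 0.0964.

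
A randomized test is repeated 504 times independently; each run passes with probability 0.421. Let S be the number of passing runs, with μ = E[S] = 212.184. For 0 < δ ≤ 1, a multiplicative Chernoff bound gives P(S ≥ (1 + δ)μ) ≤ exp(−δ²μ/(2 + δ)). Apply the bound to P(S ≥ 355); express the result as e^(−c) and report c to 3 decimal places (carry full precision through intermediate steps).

Write 355 = (1 + δ)μ, so δ = 355/212.184 − 1 = 0.6730762…
Then the exponent is δ²μ/(2 + δ) = (355 − μ)² / (μ·(2 + δ)) = 35.960834.

35.961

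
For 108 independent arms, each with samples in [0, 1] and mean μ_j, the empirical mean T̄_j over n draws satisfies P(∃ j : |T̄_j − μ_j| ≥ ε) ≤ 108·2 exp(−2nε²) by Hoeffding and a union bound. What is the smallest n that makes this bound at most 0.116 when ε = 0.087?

Need 2·108·exp(−2nε²) ≤ 0.116, i.e. exp(−2nε²) ≤ 0.116/216.
So 2nε² ≥ ln(216/0.116) = 7.529443.
Hence n ≥ 7.529443/(2·0.087²) = 497.387.
The smallest integer n is 498.

498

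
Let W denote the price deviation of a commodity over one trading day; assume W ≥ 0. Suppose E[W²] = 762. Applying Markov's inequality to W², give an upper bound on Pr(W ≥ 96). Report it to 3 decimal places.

Since W ≥ 0, the event {W ≥ 96} is the same as {W² ≥ 9216}.
Markov's inequality applied to W² gives Pr(W² ≥ 9216) ≤ E[W²]/9216 = 762/9216 = 0.0827.

0.083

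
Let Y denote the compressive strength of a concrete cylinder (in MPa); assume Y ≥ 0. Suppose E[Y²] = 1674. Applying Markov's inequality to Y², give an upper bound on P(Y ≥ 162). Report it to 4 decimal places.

0.0638

Since Y ≥ 0, the event {Y ≥ 162} is the same as {Y² ≥ 26244}.
Markov's inequality applied to Y² gives P(Y² ≥ 26244) ≤ E[Y²]/26244 = 1674/26244 = 0.0638.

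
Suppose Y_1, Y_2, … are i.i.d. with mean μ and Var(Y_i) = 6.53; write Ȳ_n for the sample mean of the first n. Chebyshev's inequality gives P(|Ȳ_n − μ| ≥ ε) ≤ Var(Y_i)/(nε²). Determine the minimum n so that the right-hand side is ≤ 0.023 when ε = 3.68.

Require 6.53/(n·3.68²) ≤ 0.023, i.e. n ≥ 6.53/(0.023·3.68²) = 20.965.
The smallest integer n is 21.

21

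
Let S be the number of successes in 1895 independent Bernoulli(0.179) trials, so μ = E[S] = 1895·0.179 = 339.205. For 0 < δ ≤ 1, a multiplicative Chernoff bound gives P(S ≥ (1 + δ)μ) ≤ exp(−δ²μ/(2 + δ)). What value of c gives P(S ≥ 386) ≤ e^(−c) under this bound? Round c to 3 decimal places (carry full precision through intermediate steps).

3.020

Write 386 = (1 + δ)μ, so δ = 386/339.205 − 1 = 0.1379549…
Then the exponent is δ²μ/(2 + δ) = (386 − μ)² / (μ·(2 + δ)) = 3.019521.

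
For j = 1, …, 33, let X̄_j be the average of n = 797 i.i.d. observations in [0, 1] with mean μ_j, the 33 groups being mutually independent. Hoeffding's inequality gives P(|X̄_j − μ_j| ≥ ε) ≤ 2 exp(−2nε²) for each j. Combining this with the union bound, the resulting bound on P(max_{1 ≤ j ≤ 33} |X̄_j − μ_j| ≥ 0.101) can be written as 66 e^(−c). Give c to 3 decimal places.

Union bound over the 33 events: P(max_{1 ≤ j ≤ 33} |X̄_j − μ_j| ≥ 0.101) ≤ 33·2·exp(−2nε²) = 66 exp(−2·797·0.101²).
So c = 2·797·0.101² = 16.2604.

16.260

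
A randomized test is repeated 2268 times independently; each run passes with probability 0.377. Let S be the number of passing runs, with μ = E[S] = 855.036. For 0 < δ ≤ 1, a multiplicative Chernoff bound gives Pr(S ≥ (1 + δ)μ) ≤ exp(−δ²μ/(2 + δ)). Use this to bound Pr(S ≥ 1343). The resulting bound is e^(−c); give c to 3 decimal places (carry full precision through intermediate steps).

Write 1343 = (1 + δ)μ, so δ = 1343/855.036 − 1 = 0.5706941…
Then the exponent is δ²μ/(2 + δ) = (1343 − μ)² / (μ·(2 + δ)) = 108.328010.

108.328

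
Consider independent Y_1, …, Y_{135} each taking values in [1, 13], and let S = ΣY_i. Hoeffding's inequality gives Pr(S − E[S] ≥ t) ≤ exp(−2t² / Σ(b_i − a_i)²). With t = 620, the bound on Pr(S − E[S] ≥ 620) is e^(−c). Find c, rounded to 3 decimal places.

39.547

Σ(b_i − a_i)² = 135·(12)² = 19440.
c = 2t²/19440 = 2·620²/19440 = 39.5473.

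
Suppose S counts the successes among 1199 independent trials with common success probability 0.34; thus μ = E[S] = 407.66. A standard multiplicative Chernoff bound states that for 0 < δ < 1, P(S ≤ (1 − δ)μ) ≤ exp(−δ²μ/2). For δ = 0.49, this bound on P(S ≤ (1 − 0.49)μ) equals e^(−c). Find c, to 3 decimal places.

48.940

c = δ²μ/2 = 0.49²·407.66/2 = 48.9396.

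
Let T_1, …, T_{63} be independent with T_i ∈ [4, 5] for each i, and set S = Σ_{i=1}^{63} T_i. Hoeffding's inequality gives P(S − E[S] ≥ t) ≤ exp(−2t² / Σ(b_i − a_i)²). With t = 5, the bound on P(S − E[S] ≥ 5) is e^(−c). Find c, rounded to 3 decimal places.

0.794

Σ(b_i − a_i)² = 63·(1)² = 63.
c = 2t²/63 = 2·5²/63 = 0.7937.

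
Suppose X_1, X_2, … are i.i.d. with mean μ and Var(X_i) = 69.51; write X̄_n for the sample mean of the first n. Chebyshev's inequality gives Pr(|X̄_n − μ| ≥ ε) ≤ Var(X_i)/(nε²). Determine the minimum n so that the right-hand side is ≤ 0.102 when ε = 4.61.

33

Require 69.51/(n·4.61²) ≤ 0.102, i.e. n ≥ 69.51/(0.102·4.61²) = 32.066.
The smallest integer n is 33.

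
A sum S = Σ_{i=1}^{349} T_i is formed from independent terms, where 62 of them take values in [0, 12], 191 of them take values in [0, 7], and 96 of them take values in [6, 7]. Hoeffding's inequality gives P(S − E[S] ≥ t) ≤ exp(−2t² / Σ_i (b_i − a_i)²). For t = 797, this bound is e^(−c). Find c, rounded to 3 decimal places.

69.108

Σ(b_i − a_i)² = 62·12² + 191·7² + 96·1² = 18383.
c = 2t² / 18383 = 2·797² / 18383 = 69.1083.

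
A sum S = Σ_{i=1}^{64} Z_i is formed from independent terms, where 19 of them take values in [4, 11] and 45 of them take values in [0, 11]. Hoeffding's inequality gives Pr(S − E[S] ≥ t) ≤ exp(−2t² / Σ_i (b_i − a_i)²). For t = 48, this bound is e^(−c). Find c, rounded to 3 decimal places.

0.723

Σ(b_i − a_i)² = 19·7² + 45·11² = 6376.
c = 2t² / 6376 = 2·48² / 6376 = 0.7227.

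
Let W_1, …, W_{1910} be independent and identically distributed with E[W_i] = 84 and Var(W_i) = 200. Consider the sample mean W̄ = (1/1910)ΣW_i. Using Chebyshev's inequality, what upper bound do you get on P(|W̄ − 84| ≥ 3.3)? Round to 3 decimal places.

0.010

Var(W̄) = Var(W_i)/n = 200/1910 = 0.10471.
Chebyshev: P(|W̄ − 84| ≥ 3.3) ≤ Var(W̄)/(3.3)² = 200/(1910·3.3²) = 0.0096.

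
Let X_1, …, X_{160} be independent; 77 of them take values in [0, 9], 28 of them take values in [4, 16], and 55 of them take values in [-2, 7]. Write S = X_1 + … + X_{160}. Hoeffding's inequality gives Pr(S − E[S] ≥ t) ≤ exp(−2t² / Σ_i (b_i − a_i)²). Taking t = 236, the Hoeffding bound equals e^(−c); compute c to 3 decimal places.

Σ(b_i − a_i)² = 77·9² + 28·12² + 55·9² = 14724.
c = 2t² / 14724 = 2·236² / 14724 = 7.5653.

7.565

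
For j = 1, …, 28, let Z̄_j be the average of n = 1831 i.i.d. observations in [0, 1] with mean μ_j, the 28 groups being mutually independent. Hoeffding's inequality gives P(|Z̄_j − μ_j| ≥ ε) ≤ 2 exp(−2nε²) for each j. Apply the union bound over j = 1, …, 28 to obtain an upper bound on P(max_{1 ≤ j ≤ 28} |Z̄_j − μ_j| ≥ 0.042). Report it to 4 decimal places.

0.0876

Per-experiment Hoeffding bound: 2·exp(−2·1831·0.042²) = 2·exp(−6.45977) = 0.0031303.
Union bound over 28 events: 28·0.0031303 = 0.08765.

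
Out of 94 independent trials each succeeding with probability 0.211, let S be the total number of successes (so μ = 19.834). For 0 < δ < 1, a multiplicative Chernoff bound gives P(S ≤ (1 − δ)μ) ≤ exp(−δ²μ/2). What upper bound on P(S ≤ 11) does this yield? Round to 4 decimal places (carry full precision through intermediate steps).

Write 11 = (1 − δ)μ, so δ = 1 − 11/19.834 = 0.4453968…
Then the exponent is δ²μ/2 = (μ − 11)²/(2μ) = 1.967318.
Bound = exp(−1.967318) = 0.13983.

0.1398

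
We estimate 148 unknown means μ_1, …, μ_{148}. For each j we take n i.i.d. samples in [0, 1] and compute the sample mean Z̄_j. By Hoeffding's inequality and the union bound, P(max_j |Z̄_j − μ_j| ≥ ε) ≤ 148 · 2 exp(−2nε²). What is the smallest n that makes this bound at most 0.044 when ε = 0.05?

Need 2·148·exp(−2nε²) ≤ 0.044, i.e. exp(−2nε²) ≤ 0.044/296.
So 2nε² ≥ ln(296/0.044) = 8.813925.
Hence n ≥ 8.813925/(2·0.05²) = 1762.785.
The smallest integer n is 1763.

1763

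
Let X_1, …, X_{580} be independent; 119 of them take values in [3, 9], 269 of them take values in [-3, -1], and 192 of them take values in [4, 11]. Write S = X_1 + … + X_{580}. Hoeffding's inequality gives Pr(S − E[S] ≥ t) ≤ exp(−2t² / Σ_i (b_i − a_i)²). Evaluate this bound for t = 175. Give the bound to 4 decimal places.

0.0158

Σ(b_i − a_i)² = 119·6² + 269·2² + 192·7² = 14768.
Exponent = 2·175² / 14768 = 4.14748.
Bound = exp(−4.14748) = 0.01580.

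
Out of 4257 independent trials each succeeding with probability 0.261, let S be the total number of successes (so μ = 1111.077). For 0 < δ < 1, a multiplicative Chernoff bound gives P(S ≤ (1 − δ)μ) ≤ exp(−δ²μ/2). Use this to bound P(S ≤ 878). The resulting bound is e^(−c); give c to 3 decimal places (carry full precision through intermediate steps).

Write 878 = (1 − δ)μ, so δ = 1 − 878/1111.077 = 0.2097757…
Then the exponent is δ²μ/2 = (μ − 878)²/(2μ) = 24.446950.

24.447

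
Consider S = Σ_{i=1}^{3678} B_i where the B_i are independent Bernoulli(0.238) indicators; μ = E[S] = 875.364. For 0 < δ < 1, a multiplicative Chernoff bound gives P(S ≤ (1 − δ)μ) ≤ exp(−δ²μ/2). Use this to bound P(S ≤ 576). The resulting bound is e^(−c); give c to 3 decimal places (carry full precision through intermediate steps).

Write 576 = (1 − δ)μ, so δ = 1 − 576/875.364 = 0.341988…
Then the exponent is δ²μ/2 = (μ − 576)²/(2μ) = 51.189451.

51.189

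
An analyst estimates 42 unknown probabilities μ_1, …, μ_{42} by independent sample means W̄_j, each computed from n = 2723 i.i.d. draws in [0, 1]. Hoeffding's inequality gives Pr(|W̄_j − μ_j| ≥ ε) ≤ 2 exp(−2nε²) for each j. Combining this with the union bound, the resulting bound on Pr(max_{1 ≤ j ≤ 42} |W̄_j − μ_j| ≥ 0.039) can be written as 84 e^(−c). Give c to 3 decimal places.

Union bound over the 42 events: Pr(max_{1 ≤ j ≤ 42} |W̄_j − μ_j| ≥ 0.039) ≤ 42·2·exp(−2nε²) = 84 exp(−2·2723·0.039²).
So c = 2·2723·0.039² = 8.2834.

8.283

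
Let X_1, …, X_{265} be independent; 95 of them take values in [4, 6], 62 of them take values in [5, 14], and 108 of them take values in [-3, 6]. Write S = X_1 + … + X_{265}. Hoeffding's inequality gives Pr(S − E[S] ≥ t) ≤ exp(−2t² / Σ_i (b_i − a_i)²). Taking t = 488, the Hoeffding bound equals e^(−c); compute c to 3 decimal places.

33.660

Σ(b_i − a_i)² = 95·2² + 62·9² + 108·9² = 14150.
c = 2t² / 14150 = 2·488² / 14150 = 33.6599.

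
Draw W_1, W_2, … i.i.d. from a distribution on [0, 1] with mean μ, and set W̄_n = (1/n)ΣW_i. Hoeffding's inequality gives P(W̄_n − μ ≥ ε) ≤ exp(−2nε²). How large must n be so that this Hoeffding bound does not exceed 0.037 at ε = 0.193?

45

Require exp(−2nε²) ≤ 0.037, i.e. 2nε² ≥ ln(1/0.037) = 3.296837.
So n ≥ 3.296837 / (2·0.193²) = 44.254.
The smallest integer n is 45.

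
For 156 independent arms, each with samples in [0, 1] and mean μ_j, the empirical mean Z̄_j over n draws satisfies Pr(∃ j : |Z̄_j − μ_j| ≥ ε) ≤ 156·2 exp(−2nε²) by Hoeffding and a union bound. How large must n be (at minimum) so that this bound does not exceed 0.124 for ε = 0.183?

117

Need 2·156·exp(−2nε²) ≤ 0.124, i.e. exp(−2nε²) ≤ 0.124/312.
So 2nε² ≥ ln(312/0.124) = 7.830477.
Hence n ≥ 7.830477/(2·0.183²) = 116.911.
The smallest integer n is 117.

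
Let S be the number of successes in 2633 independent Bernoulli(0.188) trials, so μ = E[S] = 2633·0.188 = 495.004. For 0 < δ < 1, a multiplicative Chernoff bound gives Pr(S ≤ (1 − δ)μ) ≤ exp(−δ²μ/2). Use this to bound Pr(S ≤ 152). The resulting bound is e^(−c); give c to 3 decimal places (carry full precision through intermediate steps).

Write 152 = (1 − δ)μ, so δ = 1 − 152/495.004 = 0.6929318…
Then the exponent is δ²μ/2 = (μ − 152)²/(2μ) = 118.839185.

118.839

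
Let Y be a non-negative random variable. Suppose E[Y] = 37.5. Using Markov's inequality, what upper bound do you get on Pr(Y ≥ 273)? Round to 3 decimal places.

0.137

Markov's inequality: for a non-negative random variable, Pr(Y ≥ a) ≤ E[Y]/a.
Here E[Y] = 37.5 and a = 273, so the bound is 37.5/273 = 0.1374.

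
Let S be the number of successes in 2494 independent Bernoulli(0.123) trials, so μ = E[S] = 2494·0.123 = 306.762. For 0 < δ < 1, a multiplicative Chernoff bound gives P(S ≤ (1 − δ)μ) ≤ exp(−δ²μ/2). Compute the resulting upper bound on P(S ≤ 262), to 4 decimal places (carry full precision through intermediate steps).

Write 262 = (1 − δ)μ, so δ = 1 − 262/306.762 = 0.1459177…
Then the exponent is δ²μ/2 = (μ − 262)²/(2μ) = 3.265784.
Bound = exp(−3.265784) = 0.03817.

0.0382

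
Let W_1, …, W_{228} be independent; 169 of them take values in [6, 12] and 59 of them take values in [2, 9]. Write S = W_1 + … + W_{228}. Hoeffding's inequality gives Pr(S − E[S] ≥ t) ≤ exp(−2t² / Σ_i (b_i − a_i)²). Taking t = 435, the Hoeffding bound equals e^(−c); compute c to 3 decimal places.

42.167

Σ(b_i − a_i)² = 169·6² + 59·7² = 8975.
c = 2t² / 8975 = 2·435² / 8975 = 42.1671.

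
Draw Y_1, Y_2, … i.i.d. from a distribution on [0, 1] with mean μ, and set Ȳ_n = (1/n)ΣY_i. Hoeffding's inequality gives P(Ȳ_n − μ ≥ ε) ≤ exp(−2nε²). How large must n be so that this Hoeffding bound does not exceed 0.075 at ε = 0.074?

Require exp(−2nε²) ≤ 0.075, i.e. 2nε² ≥ ln(1/0.075) = 2.590267.
So n ≥ 2.590267 / (2·0.074²) = 236.511.
The smallest integer n is 237.

237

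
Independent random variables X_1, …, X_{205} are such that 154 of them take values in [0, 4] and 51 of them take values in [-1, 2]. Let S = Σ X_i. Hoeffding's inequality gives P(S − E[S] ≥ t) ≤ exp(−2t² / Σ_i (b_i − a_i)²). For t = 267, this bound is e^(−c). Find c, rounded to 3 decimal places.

Σ(b_i − a_i)² = 154·4² + 51·3² = 2923.
c = 2t² / 2923 = 2·267² / 2923 = 48.7780.

48.778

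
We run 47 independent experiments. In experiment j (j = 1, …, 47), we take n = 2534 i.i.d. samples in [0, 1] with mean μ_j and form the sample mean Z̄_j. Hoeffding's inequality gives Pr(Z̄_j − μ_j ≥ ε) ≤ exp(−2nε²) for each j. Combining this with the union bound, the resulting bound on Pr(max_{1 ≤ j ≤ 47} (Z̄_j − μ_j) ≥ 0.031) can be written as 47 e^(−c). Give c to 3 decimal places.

4.870

Union bound over the 47 events: Pr(max_{1 ≤ j ≤ 47} (Z̄_j − μ_j) ≥ 0.031) ≤ 47·exp(−2nε²) = 47 exp(−2·2534·0.031²).
So c = 2·2534·0.031² = 4.8703.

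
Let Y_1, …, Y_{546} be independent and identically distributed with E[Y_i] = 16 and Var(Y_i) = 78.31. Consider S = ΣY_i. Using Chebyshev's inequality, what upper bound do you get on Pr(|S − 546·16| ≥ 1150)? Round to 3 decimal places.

0.032

Var(S) = n·Var(Y_i) = 546·78.31 = 42757.26.
Chebyshev: Pr(|S − 546·16| ≥ 1150) ≤ Var(S)/1150² = 42757.26/1322500 = 0.0323.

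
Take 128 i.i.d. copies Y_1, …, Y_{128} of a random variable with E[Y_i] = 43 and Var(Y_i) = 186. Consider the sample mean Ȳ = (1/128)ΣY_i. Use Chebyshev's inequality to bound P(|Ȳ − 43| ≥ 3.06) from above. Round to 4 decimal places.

0.1552

Var(Ȳ) = Var(Y_i)/n = 186/128 = 1.4531.
Chebyshev: P(|Ȳ − 43| ≥ 3.06) ≤ Var(Ȳ)/(3.06)² = 186/(128·3.06²) = 0.1552.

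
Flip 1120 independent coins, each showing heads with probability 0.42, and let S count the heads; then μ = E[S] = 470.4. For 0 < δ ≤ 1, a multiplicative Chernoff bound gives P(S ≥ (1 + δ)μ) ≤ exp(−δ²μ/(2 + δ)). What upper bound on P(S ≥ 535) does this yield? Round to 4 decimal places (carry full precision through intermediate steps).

0.0158

Write 535 = (1 + δ)μ, so δ = 535/470.4 − 1 = 0.1373299…
Then the exponent is δ²μ/(2 + δ) = (535 − μ)² / (μ·(2 + δ)) = 4.150746.
Bound = exp(−4.150746) = 0.01575.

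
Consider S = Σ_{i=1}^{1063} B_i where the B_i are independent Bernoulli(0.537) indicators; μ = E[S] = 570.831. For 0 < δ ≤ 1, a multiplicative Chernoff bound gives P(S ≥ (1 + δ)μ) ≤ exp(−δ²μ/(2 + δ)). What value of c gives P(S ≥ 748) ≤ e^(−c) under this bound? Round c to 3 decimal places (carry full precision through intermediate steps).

Write 748 = (1 + δ)μ, so δ = 748/570.831 − 1 = 0.3103703…
Then the exponent is δ²μ/(2 + δ) = (748 − μ)² / (μ·(2 + δ)) = 23.800513.

23.801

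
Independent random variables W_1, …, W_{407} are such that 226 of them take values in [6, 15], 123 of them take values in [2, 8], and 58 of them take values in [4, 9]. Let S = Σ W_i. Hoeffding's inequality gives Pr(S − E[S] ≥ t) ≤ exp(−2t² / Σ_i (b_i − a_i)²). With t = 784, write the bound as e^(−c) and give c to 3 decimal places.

50.832

Σ(b_i − a_i)² = 226·9² + 123·6² + 58·5² = 24184.
c = 2t² / 24184 = 2·784² / 24184 = 50.8316.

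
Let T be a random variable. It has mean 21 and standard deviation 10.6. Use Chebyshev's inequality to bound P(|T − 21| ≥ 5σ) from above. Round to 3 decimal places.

0.040

Chebyshev: P(|T − μ| ≥ t) ≤ Var(T)/t².
Var(T) = σ² = 10.6² = 112.36.
t = 5·10.6 = 53.
Bound = 112.36 / 2809 = 0.0400.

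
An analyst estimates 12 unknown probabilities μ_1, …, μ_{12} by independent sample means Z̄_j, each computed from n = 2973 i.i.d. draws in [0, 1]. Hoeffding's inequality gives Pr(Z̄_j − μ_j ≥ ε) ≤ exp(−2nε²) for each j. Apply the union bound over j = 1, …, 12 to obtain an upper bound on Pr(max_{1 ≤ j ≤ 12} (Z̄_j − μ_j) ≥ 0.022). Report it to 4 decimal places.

0.6751

Per-experiment Hoeffding bound: exp(−2·2973·0.022²) = exp(−2.87786) = 0.056255.
Union bound over 12 events: 12·0.056255 = 0.67506.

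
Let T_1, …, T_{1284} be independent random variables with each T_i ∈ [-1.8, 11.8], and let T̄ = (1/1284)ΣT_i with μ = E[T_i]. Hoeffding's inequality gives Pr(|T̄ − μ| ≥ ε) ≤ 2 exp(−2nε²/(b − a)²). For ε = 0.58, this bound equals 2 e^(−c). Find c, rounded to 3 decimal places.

c = 2nε²/(b − a)² = 2·1284·0.58² / 13.6² = 4.6706.

4.671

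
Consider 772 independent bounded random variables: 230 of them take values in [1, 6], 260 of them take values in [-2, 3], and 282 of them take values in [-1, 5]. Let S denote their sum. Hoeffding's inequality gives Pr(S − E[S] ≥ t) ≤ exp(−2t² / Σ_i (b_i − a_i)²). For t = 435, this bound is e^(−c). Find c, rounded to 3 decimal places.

Σ(b_i − a_i)² = 230·5² + 260·5² + 282·6² = 22402.
c = 2t² / 22402 = 2·435² / 22402 = 16.8936.

16.894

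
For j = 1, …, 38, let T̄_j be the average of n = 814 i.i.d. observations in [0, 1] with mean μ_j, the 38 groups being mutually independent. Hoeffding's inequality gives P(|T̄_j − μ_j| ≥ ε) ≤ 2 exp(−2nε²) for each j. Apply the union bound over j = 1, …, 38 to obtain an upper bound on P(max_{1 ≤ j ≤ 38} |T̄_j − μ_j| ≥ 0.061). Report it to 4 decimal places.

Per-experiment Hoeffding bound: 2·exp(−2·814·0.061²) = 2·exp(−6.05779) = 0.0046791.
Union bound over 38 events: 38·0.0046791 = 0.17781.

0.1778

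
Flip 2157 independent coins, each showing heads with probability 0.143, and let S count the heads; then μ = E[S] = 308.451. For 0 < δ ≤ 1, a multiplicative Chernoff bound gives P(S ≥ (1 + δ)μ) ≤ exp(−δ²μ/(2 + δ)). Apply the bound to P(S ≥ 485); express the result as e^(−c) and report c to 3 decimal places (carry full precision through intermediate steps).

39.284

Write 485 = (1 + δ)μ, so δ = 485/308.451 − 1 = 0.5723729…
Then the exponent is δ²μ/(2 + δ) = (485 − μ)² / (μ·(2 + δ)) = 39.283521.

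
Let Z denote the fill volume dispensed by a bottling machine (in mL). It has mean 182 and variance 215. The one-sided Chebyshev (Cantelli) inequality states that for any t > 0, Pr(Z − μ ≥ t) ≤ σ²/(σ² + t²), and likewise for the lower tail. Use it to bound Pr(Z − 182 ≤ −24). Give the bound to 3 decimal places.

Here σ² = 215 and t = 24, so σ² + t² = 791.
Cantelli's bound: 215/791 = 0.2718.

0.272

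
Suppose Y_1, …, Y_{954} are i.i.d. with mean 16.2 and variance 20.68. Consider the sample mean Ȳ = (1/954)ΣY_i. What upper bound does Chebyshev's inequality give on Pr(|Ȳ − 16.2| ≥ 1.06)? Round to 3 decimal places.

0.019

Var(Ȳ) = Var(Y_i)/n = 20.68/954 = 0.021677.
Chebyshev: Pr(|Ȳ − 16.2| ≥ 1.06) ≤ Var(Ȳ)/(1.06)² = 20.68/(954·1.06²) = 0.0193.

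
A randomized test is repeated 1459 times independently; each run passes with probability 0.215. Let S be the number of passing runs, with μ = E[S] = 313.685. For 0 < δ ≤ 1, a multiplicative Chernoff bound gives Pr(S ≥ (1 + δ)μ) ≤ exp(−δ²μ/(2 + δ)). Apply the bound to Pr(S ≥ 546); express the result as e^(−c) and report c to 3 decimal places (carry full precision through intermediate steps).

62.779

Write 546 = (1 + δ)μ, so δ = 546/313.685 − 1 = 0.7405996…
Then the exponent is δ²μ/(2 + δ) = (546 − μ)² / (μ·(2 + δ)) = 62.779110.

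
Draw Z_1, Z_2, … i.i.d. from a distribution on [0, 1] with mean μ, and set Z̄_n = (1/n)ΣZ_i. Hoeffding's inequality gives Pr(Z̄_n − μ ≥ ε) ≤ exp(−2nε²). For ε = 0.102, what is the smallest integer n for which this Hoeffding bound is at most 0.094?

114

Require exp(−2nε²) ≤ 0.094, i.e. 2nε² ≥ ln(1/0.094) = 2.364460.
So n ≥ 2.364460 / (2·0.102²) = 113.632.
The smallest integer n is 114.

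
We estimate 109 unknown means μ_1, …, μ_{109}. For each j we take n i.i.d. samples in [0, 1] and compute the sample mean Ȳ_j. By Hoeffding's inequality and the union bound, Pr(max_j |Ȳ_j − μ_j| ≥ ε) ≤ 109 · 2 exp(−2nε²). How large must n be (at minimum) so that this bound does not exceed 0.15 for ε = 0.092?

Need 2·109·exp(−2nε²) ≤ 0.15, i.e. exp(−2nε²) ≤ 0.15/218.
So 2nε² ≥ ln(218/0.15) = 7.281615.
Hence n ≥ 7.281615/(2·0.092²) = 430.152.
The smallest integer n is 431.

431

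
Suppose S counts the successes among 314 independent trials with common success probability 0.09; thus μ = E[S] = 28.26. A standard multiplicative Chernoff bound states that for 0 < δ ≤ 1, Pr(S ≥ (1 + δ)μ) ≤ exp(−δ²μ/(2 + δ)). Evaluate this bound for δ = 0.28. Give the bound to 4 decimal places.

0.3784

Exponent = δ²μ/(2 + δ) = 0.28²·28.26/2.28 = 0.9717.
Bound = exp(−0.9717) = 0.37842.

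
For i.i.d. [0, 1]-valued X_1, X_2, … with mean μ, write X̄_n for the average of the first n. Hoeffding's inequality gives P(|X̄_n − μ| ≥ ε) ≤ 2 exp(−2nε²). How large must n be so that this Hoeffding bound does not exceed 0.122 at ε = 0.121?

96

Require 2·exp(−2nε²) ≤ 0.122, i.e. 2nε² ≥ ln(2/0.122) = 2.796881.
So n ≥ 2.796881 / (2·0.121²) = 95.515.
The smallest integer n is 96.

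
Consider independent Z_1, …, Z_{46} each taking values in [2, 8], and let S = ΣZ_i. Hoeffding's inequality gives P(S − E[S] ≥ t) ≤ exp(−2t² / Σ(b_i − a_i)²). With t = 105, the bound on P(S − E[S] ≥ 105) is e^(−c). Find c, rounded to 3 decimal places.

13.315

Σ(b_i − a_i)² = 46·(6)² = 1656.
c = 2t²/1656 = 2·105²/1656 = 13.3152.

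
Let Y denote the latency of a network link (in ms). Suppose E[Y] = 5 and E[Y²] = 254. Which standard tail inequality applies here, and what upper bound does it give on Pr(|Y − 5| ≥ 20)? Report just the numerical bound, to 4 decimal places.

The first two moments determine the variance, so Chebyshev's inequality is the sharpest standard bound available.
Var(Y) = E[Y²] − (E[Y])² = 254 − 25 = 229.
Chebyshev's inequality: Pr(|Y − μ| ≥ t) ≤ Var(Y)/t² = 229/400 = 0.5725.

0.5725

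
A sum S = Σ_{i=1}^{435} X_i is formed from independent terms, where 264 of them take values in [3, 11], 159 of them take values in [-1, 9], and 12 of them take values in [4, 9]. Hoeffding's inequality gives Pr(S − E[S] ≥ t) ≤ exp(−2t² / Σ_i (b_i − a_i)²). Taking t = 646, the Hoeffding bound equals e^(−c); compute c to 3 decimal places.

Σ(b_i − a_i)² = 264·8² + 159·10² + 12·5² = 33096.
c = 2t² / 33096 = 2·646² / 33096 = 25.2185.

25.219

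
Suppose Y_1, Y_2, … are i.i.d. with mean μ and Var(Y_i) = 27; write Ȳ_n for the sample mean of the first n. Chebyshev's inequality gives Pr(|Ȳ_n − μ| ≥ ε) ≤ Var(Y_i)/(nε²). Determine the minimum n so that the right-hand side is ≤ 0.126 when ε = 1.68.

Require 27/(n·1.68²) ≤ 0.126, i.e. n ≥ 27/(0.126·1.68²) = 75.923.
The smallest integer n is 76.

76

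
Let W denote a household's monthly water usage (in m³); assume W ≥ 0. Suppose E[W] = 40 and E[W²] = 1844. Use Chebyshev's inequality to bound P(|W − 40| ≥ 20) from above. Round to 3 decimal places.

Var(W) = E[W²] − (E[W])² = 1844 − 1600 = 244.
Chebyshev's inequality: P(|W − μ| ≥ t) ≤ Var(W)/t² = 244/400 = 0.6100.

0.610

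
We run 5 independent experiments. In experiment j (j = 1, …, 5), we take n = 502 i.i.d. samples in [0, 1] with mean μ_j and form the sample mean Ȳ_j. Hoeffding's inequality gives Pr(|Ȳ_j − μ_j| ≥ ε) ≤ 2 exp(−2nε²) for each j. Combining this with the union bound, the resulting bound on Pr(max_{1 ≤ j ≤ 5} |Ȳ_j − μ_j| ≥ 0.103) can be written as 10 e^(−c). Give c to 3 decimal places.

10.651

Union bound over the 5 events: Pr(max_{1 ≤ j ≤ 5} |Ȳ_j − μ_j| ≥ 0.103) ≤ 5·2·exp(−2nε²) = 10 exp(−2·502·0.103²).
So c = 2·502·0.103² = 10.6514.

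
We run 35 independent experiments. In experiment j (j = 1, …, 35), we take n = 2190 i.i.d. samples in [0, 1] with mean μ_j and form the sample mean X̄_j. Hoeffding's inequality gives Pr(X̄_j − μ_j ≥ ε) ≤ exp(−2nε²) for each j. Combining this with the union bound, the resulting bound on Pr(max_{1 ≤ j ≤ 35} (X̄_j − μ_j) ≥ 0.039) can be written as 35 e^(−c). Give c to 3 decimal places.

Union bound over the 35 events: Pr(max_{1 ≤ j ≤ 35} (X̄_j − μ_j) ≥ 0.039) ≤ 35·exp(−2nε²) = 35 exp(−2·2190·0.039²).
So c = 2·2190·0.039² = 6.6620.

6.662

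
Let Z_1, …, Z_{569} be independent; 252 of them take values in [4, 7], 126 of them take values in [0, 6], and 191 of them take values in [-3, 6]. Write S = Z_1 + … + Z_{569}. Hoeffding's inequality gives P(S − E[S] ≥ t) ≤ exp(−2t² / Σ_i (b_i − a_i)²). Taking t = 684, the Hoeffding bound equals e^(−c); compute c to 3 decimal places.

42.007

Σ(b_i − a_i)² = 252·3² + 126·6² + 191·9² = 22275.
c = 2t² / 22275 = 2·684² / 22275 = 42.0073.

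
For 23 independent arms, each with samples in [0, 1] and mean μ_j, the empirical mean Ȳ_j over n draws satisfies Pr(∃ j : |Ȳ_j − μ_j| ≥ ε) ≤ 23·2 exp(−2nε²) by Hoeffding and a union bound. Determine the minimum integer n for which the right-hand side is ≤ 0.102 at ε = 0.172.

104

Need 2·23·exp(−2nε²) ≤ 0.102, i.e. exp(−2nε²) ≤ 0.102/46.
So 2nε² ≥ ln(46/0.102) = 6.111424.
Hence n ≥ 6.111424/(2·0.172²) = 103.289.
The smallest integer n is 104.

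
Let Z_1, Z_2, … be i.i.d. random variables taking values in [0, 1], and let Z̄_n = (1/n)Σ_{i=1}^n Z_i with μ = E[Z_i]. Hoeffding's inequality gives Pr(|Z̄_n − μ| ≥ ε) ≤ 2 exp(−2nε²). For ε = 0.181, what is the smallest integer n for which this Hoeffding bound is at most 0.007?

87

Require 2·exp(−2nε²) ≤ 0.007, i.e. 2nε² ≥ ln(2/0.007) = 5.654992.
So n ≥ 5.654992 / (2·0.181²) = 86.307.
The smallest integer n is 87.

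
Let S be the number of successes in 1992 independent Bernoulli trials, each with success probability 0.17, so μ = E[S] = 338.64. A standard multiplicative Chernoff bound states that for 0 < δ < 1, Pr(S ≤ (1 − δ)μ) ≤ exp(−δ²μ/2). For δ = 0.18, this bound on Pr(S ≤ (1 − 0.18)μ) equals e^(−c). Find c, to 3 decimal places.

5.486

c = δ²μ/2 = 0.18²·338.64/2 = 5.4860.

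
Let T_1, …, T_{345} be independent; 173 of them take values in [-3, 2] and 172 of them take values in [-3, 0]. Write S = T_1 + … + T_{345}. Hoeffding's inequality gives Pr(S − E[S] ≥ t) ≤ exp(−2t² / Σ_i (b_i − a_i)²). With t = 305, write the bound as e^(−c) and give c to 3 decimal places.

Σ(b_i − a_i)² = 173·5² + 172·3² = 5873.
c = 2t² / 5873 = 2·305² / 5873 = 31.6789.

31.679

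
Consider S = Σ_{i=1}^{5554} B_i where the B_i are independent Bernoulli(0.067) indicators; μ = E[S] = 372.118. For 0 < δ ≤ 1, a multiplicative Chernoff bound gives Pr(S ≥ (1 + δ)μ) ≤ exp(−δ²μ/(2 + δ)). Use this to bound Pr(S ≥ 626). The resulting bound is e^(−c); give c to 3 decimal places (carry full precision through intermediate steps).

64.578

Write 626 = (1 + δ)μ, so δ = 626/372.118 − 1 = 0.6822621…
Then the exponent is δ²μ/(2 + δ) = (626 − μ)² / (μ·(2 + δ)) = 64.577605.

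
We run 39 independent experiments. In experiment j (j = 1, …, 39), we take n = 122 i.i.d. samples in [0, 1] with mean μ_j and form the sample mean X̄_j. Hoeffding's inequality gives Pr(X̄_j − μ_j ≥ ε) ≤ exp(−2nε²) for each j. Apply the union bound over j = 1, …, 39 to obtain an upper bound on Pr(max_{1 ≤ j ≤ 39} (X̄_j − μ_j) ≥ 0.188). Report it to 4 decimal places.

Per-experiment Hoeffding bound: exp(−2·122·0.188²) = exp(−8.62394) = 0.00017975.
Union bound over 39 events: 39·0.00017975 = 0.00701.

0.0070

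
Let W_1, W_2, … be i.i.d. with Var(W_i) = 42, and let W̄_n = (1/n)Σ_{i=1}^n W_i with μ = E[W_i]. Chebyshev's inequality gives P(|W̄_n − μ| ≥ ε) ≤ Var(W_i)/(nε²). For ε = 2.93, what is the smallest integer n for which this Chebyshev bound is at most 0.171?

Require 42/(n·2.93²) ≤ 0.171, i.e. n ≥ 42/(0.171·2.93²) = 28.610.
The smallest integer n is 29.

29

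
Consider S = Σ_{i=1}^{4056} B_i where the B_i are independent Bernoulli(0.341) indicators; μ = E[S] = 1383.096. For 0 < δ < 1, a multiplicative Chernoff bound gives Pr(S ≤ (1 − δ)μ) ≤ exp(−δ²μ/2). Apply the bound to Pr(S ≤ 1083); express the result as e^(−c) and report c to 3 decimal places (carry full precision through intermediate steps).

Write 1083 = (1 − δ)μ, so δ = 1 − 1083/1383.096 = 0.2169741…
Then the exponent is δ²μ/2 = (μ − 1083)²/(2μ) = 32.556529.

32.557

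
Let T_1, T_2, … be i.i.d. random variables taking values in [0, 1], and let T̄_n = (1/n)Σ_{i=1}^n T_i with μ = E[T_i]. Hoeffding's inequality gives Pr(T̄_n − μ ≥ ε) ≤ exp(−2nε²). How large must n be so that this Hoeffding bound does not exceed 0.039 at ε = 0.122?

109

Require exp(−2nε²) ≤ 0.039, i.e. 2nε² ≥ ln(1/0.039) = 3.244194.
So n ≥ 3.244194 / (2·0.122²) = 108.983.
The smallest integer n is 109.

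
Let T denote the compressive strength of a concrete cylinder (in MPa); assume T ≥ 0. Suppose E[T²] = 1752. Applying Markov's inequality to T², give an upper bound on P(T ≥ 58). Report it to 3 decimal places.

0.521

Since T ≥ 0, the event {T ≥ 58} is the same as {T² ≥ 3364}.
Markov's inequality applied to T² gives P(T² ≥ 3364) ≤ E[T²]/3364 = 1752/3364 = 0.5208.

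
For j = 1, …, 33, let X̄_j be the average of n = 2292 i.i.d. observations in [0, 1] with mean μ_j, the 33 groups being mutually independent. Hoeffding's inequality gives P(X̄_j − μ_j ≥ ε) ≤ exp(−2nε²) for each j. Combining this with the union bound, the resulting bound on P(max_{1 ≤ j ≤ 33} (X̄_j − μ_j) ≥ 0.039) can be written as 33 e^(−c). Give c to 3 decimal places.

6.972

Union bound over the 33 events: P(max_{1 ≤ j ≤ 33} (X̄_j − μ_j) ≥ 0.039) ≤ 33·exp(−2nε²) = 33 exp(−2·2292·0.039²).
So c = 2·2292·0.039² = 6.9723.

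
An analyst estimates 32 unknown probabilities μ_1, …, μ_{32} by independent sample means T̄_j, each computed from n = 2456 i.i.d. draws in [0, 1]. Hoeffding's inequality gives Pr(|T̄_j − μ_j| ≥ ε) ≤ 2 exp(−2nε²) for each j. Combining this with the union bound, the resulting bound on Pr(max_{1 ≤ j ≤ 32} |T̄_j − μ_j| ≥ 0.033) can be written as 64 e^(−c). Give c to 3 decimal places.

Union bound over the 32 events: Pr(max_{1 ≤ j ≤ 32} |T̄_j − μ_j| ≥ 0.033) ≤ 32·2·exp(−2nε²) = 64 exp(−2·2456·0.033²).
So c = 2·2456·0.033² = 5.3492.

5.349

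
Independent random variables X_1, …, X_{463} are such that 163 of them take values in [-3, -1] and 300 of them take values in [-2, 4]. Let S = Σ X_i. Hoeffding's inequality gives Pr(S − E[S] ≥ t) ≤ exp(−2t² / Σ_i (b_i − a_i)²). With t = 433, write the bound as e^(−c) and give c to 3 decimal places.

Σ(b_i − a_i)² = 163·2² + 300·6² = 11452.
c = 2t² / 11452 = 2·433² / 11452 = 32.7435.

32.743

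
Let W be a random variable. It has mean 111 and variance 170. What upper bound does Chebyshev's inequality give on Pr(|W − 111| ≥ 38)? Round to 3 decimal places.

0.118

Chebyshev: Pr(|W − μ| ≥ t) ≤ Var(W)/t².
Bound = 170 / 1444 = 0.1177.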